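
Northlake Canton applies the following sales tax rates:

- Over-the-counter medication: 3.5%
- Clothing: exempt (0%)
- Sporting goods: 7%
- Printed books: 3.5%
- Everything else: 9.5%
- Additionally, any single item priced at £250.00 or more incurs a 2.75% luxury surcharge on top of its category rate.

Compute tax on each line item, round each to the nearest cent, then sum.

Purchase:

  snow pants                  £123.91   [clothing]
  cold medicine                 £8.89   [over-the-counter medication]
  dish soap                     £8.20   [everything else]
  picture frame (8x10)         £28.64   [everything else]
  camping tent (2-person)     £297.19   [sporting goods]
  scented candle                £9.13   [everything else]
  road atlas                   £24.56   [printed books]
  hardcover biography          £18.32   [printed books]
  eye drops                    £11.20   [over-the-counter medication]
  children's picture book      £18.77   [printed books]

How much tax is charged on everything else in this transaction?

Dish soap £8.20: everything else → 9.5% → £0.78
Picture frame (8x10) £28.64: everything else → 9.5% → £2.72
Scented candle £9.13: everything else → 9.5% → £0.87
Tax on everything else = £0.78 + £2.72 + £0.87 = £4.37

£4.37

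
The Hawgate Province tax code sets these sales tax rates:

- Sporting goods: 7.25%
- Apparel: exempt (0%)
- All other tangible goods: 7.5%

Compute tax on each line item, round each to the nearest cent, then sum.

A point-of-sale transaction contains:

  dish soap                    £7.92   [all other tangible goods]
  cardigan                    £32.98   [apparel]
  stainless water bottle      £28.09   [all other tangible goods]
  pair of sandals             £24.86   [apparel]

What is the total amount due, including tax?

£96.55

Dish soap £7.92: all other tangible goods → 7.5% → £0.59
Cardigan £32.98: apparel → 0% → £0.00
Stainless water bottle £28.09: all other tangible goods → 7.5% → £2.11
Pair of sandals £24.86: apparel → 0% → £0.00
Subtotal = £93.85; tax = £2.70; total due = £96.55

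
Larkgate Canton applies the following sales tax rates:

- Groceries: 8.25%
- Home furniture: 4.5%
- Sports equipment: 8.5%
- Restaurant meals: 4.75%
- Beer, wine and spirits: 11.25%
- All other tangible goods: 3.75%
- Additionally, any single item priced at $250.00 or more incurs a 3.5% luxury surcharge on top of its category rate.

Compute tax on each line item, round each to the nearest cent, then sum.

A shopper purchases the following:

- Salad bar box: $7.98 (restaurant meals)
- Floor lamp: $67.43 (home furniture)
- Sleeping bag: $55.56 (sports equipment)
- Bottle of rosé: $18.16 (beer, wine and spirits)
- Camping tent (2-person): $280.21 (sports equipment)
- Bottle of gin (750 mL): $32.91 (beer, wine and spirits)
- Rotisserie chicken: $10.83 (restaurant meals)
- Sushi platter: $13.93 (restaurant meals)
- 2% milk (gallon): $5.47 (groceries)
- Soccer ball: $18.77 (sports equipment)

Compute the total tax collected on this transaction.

Salad bar box $7.98: restaurant meals → 4.75% → $0.38
Floor lamp $67.43: home furniture → 4.5% → $3.03
Sleeping bag $55.56: sports equipment → 8.5% → $4.72
Bottle of rosé $18.16: beer, wine and spirits → 11.25% → $2.04
Camping tent (2-person) $280.21: sports equipment → 8.5% + 3.5% surcharge = 12% → $33.63
Bottle of gin (750 mL) $32.91: beer, wine and spirits → 11.25% → $3.70
Rotisserie chicken $10.83: restaurant meals → 4.75% → $0.51
Sushi platter $13.93: restaurant meals → 4.75% → $0.66
2% milk (gallon) $5.47: groceries → 8.25% → $0.45
Soccer ball $18.77: sports equipment → 8.5% → $1.60
Total tax = $0.38 + $3.03 + $4.72 + $2.04 + $33.63 + $3.70 + $0.51 + $0.66 + $0.45 + $1.60 = $50.72

$50.72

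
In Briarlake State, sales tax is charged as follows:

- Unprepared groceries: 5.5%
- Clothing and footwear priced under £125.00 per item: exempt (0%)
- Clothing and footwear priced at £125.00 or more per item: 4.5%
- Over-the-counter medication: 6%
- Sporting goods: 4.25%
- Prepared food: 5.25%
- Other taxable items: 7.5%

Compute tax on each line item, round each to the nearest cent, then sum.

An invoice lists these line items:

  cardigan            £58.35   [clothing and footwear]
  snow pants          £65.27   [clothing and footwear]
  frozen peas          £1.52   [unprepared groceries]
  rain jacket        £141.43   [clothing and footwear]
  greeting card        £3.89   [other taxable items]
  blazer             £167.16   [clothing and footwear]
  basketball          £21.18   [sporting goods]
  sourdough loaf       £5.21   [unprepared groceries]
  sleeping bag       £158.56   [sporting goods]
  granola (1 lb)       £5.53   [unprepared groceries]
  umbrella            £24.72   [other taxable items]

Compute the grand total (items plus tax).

Cardigan £58.35: clothing and footwear, under £125.00 → 0% → £0.00
Snow pants £65.27: clothing and footwear, under £125.00 → 0% → £0.00
Frozen peas £1.52: unprepared groceries → 5.5% → £0.08
Rain jacket £141.43: clothing and footwear, £125.00 or more → 4.5% → £6.36
Greeting card £3.89: other taxable items → 7.5% → £0.29
Blazer £167.16: clothing and footwear, £125.00 or more → 4.5% → £7.52
Basketball £21.18: sporting goods → 4.25% → £0.90
Sourdough loaf £5.21: unprepared groceries → 5.5% → £0.29
Sleeping bag £158.56: sporting goods → 4.25% → £6.74
Granola (1 lb) £5.53: unprepared groceries → 5.5% → £0.30
Umbrella £24.72: other taxable items → 7.5% → £1.85
Subtotal = £652.82; tax = £24.33; total due = £677.15

£677.15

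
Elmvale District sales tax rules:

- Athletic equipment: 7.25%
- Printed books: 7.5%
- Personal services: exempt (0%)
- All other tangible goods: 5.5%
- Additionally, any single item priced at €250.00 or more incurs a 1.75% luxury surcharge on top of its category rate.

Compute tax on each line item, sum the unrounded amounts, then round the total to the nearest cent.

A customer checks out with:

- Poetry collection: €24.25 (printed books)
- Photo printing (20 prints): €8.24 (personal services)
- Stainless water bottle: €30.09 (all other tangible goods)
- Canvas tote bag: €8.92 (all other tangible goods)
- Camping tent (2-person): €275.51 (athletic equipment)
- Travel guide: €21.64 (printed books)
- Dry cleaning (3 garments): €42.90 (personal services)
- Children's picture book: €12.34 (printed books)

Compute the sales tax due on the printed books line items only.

€4.37

Poetry collection €24.25: printed books → 7.5% → €1.81875
Travel guide €21.64: printed books → 7.5% → €1.623
Children's picture book €12.34: printed books → 7.5% → €0.9255
Tax on printed books: unrounded sum = €4.36725 → €4.37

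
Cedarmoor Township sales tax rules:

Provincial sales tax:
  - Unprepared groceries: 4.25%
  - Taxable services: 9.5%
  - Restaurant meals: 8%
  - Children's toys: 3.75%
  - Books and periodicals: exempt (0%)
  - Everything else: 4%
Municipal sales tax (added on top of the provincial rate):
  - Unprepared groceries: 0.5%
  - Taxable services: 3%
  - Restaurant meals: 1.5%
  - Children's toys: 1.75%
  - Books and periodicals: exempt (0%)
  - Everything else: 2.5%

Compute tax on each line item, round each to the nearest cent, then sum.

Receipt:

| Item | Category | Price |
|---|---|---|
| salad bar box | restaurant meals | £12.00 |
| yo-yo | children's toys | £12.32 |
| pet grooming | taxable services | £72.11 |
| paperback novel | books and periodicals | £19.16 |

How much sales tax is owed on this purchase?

£10.83

Salad bar box £12.00: restaurant meals → 8% + 1.5% municipal = 9.5% → £1.14
Yo-yo £12.32: children's toys → 3.75% + 1.75% municipal = 5.5% → £0.68
Pet grooming £72.11: taxable services → 9.5% + 3% municipal = 12.5% → £9.01
Paperback novel £19.16: books and periodicals → 0% + 0% municipal = 0% → £0.00
Total tax = £1.14 + £0.68 + £9.01 = £10.83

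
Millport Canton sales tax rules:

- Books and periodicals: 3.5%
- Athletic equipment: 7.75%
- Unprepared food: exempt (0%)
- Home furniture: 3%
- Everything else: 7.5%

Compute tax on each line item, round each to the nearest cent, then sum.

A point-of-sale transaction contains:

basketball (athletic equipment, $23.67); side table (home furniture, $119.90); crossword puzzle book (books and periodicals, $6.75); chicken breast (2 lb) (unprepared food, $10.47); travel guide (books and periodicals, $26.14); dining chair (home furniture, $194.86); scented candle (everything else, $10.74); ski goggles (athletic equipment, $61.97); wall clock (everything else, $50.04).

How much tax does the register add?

$21.79

Basketball $23.67: athletic equipment → 7.75% → $1.83
Side table $119.90: home furniture → 3% → $3.60
Crossword puzzle book $6.75: books and periodicals → 3.5% → $0.24
Chicken breast (2 lb) $10.47: unprepared food → 0% → $0.00
Travel guide $26.14: books and periodicals → 3.5% → $0.91
Dining chair $194.86: home furniture → 3% → $5.85
Scented candle $10.74: everything else → 7.5% → $0.81
Ski goggles $61.97: athletic equipment → 7.75% → $4.80
Wall clock $50.04: everything else → 7.5% → $3.75
Total tax = $1.83 + $3.60 + $0.24 + $0.91 + $5.85 + $0.81 + $4.80 + $3.75 = $21.79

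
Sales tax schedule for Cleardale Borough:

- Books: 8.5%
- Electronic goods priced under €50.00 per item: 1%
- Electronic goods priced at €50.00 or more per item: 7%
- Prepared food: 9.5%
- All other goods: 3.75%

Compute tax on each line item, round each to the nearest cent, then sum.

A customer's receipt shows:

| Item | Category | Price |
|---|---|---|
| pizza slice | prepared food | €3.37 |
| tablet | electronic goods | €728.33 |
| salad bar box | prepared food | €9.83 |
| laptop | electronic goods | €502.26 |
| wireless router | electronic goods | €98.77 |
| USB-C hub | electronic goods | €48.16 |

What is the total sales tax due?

€94.78

Pizza slice €3.37: prepared food → 9.5% → €0.32
Tablet €728.33: electronic goods, €50.00 or more → 7% → €50.98
Salad bar box €9.83: prepared food → 9.5% → €0.93
Laptop €502.26: electronic goods, €50.00 or more → 7% → €35.16
Wireless router €98.77: electronic goods, €50.00 or more → 7% → €6.91
USB-C hub €48.16: electronic goods, under €50.00 → 1% → €0.48
Total tax = €0.32 + €50.98 + €0.93 + €35.16 + €6.91 + €0.48 = €94.78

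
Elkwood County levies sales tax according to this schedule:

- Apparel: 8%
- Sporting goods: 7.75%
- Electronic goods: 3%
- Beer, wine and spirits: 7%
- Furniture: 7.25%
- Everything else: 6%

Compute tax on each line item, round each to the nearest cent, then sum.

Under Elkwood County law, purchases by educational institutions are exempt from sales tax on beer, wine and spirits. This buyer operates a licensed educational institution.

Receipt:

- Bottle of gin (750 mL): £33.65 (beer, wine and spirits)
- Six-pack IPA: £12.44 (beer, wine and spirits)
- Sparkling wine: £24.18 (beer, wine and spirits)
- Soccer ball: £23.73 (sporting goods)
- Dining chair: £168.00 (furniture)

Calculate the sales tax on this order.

£14.02

Bottle of gin (750 mL) £33.65: beer, wine and spirits, buyer-exempt → 0% → £0.00
Six-pack IPA £12.44: beer, wine and spirits, buyer-exempt → 0% → £0.00
Sparkling wine £24.18: beer, wine and spirits, buyer-exempt → 0% → £0.00
Soccer ball £23.73: sporting goods → 7.75% → £1.84
Dining chair £168.00: furniture → 7.25% → £12.18
Total tax = £1.84 + £12.18 = £14.02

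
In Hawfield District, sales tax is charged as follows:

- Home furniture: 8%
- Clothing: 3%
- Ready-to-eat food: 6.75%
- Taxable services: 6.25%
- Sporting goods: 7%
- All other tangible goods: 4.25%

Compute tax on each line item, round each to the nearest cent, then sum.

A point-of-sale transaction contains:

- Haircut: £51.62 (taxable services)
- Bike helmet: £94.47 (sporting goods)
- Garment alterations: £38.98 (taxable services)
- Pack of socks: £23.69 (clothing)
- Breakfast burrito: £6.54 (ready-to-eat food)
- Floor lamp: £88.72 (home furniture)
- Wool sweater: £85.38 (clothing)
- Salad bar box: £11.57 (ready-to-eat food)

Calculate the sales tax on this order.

Haircut £51.62: taxable services → 6.25% → £3.23
Bike helmet £94.47: sporting goods → 7% → £6.61
Garment alterations £38.98: taxable services → 6.25% → £2.44
Pack of socks £23.69: clothing → 3% → £0.71
Breakfast burrito £6.54: ready-to-eat food → 6.75% → £0.44
Floor lamp £88.72: home furniture → 8% → £7.10
Wool sweater £85.38: clothing → 3% → £2.56
Salad bar box £11.57: ready-to-eat food → 6.75% → £0.78
Total tax = £3.23 + £6.61 + £2.44 + £0.71 + £0.44 + £7.10 + £2.56 + £0.78 = £23.87

£23.87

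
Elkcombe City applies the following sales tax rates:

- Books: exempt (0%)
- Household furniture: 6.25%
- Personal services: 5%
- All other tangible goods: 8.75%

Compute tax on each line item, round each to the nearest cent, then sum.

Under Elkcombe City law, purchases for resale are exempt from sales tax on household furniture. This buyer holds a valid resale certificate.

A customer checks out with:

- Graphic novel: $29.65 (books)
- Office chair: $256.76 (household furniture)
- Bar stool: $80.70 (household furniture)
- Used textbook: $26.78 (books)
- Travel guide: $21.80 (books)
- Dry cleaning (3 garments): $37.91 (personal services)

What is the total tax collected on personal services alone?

Dry cleaning (3 garments) $37.91: personal services → 5% → $1.90
Tax on personal services = $1.90

$1.90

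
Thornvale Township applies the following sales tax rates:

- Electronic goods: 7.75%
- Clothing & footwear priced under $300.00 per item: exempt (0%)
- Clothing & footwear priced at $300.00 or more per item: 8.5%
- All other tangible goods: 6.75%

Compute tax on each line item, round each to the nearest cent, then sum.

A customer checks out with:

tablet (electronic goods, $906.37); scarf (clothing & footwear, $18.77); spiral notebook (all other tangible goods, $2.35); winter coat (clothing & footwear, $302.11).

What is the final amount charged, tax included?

$1325.68

Tablet $906.37: electronic goods → 7.75% → $70.24
Scarf $18.77: clothing & footwear, under $300.00 → 0% → $0.00
Spiral notebook $2.35: all other tangible goods → 6.75% → $0.16
Winter coat $302.11: clothing & footwear, $300.00 or more → 8.5% → $25.68
Subtotal = $1229.60; tax = $96.08; total due = $1325.68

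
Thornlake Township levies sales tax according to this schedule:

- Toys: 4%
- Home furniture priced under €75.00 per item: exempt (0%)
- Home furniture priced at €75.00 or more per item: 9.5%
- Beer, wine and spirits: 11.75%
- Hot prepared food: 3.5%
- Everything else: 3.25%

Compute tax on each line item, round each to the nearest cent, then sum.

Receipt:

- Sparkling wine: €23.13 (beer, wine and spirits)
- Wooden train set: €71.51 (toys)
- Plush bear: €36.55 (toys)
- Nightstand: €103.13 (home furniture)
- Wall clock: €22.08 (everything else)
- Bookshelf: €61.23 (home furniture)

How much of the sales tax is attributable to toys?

Wooden train set €71.51: toys → 4% → €2.86
Plush bear €36.55: toys → 4% → €1.46
Tax on toys = €2.86 + €1.46 = €4.32

€4.32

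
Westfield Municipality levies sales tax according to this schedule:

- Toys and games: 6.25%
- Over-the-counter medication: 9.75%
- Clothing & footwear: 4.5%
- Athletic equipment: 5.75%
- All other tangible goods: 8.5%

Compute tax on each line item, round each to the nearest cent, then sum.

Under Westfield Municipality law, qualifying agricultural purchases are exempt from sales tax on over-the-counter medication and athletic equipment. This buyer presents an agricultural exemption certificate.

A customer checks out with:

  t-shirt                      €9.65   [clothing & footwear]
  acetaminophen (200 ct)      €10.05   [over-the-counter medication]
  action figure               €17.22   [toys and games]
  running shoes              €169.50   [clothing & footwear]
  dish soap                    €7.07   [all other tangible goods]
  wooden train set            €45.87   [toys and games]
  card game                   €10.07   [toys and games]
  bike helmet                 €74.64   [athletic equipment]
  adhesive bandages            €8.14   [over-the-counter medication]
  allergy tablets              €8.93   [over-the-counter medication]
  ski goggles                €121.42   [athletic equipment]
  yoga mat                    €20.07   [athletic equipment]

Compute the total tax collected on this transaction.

€13.24

T-shirt €9.65: clothing & footwear → 4.5% → €0.43
Acetaminophen (200 ct) €10.05: over-the-counter medication, buyer-exempt → 0% → €0.00
Action figure €17.22: toys and games → 6.25% → €1.08
Running shoes €169.50: clothing & footwear → 4.5% → €7.63
Dish soap €7.07: all other tangible goods → 8.5% → €0.60
Wooden train set €45.87: toys and games → 6.25% → €2.87
Card game €10.07: toys and games → 6.25% → €0.63
Bike helmet €74.64: athletic equipment, buyer-exempt → 0% → €0.00
Adhesive bandages €8.14: over-the-counter medication, buyer-exempt → 0% → €0.00
Allergy tablets €8.93: over-the-counter medication, buyer-exempt → 0% → €0.00
Ski goggles €121.42: athletic equipment, buyer-exempt → 0% → €0.00
Yoga mat €20.07: athletic equipment, buyer-exempt → 0% → €0.00
Total tax = €0.43 + €1.08 + €7.63 + €0.60 + €2.87 + €0.63 = €13.24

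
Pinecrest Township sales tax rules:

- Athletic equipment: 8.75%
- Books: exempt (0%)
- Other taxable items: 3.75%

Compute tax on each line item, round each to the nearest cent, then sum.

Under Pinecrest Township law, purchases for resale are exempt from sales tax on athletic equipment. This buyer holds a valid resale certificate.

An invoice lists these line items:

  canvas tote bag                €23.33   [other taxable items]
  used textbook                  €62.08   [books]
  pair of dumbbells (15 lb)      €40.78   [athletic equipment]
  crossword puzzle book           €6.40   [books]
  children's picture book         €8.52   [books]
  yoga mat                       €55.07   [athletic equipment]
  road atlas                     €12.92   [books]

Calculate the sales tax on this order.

€0.87

Canvas tote bag €23.33: other taxable items → 3.75% → €0.87
Used textbook €62.08: books → 0% → €0.00
Pair of dumbbells (15 lb) €40.78: athletic equipment, buyer-exempt → 0% → €0.00
Crossword puzzle book €6.40: books → 0% → €0.00
Children's picture book €8.52: books → 0% → €0.00
Yoga mat €55.07: athletic equipment, buyer-exempt → 0% → €0.00
Road atlas €12.92: books → 0% → €0.00
Total tax = €0.87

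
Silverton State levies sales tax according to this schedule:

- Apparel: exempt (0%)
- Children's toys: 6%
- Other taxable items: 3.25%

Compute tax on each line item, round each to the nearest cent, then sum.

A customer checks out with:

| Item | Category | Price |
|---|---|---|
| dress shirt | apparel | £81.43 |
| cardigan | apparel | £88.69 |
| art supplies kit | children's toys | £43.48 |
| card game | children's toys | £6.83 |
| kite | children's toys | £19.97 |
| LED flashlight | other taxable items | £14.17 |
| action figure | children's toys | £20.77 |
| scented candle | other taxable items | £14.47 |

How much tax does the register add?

Dress shirt £81.43: apparel → 0% → £0.00
Cardigan £88.69: apparel → 0% → £0.00
Art supplies kit £43.48: children's toys → 6% → £2.61
Card game £6.83: children's toys → 6% → £0.41
Kite £19.97: children's toys → 6% → £1.20
LED flashlight £14.17: other taxable items → 3.25% → £0.46
Action figure £20.77: children's toys → 6% → £1.25
Scented candle £14.47: other taxable items → 3.25% → £0.47
Total tax = £2.61 + £0.41 + £1.20 + £0.46 + £1.25 + £0.47 = £6.40

£6.40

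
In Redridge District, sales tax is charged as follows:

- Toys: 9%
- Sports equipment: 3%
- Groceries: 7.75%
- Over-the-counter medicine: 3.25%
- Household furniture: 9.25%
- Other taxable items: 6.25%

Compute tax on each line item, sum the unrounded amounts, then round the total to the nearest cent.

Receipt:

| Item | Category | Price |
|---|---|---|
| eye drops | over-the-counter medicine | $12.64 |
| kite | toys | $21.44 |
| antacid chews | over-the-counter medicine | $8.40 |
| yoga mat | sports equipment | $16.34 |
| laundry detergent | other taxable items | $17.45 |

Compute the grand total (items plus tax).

$80.46

Eye drops $12.64: over-the-counter medicine → 3.25% → $0.4108
Kite $21.44: toys → 9% → $1.9296
Antacid chews $8.40: over-the-counter medicine → 3.25% → $0.273
Yoga mat $16.34: sports equipment → 3% → $0.4902
Laundry detergent $17.45: other taxable items → 6.25% → $1.090625
Subtotal = $76.27; unrounded tax = $4.194225 → $4.19; total due = $80.46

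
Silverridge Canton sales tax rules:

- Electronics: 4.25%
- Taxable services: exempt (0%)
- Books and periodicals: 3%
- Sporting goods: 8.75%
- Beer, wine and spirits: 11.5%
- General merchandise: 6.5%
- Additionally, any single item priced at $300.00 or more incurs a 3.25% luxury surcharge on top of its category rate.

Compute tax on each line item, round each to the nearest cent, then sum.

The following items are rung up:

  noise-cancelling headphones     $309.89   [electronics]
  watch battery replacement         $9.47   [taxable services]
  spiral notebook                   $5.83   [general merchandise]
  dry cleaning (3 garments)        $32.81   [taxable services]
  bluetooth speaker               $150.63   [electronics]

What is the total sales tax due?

$30.02

Noise-cancelling headphones $309.89: electronics → 4.25% + 3.25% surcharge = 7.5% → $23.24
Watch battery replacement $9.47: taxable services → 0% → $0.00
Spiral notebook $5.83: general merchandise → 6.5% → $0.38
Dry cleaning (3 garments) $32.81: taxable services → 0% → $0.00
Bluetooth speaker $150.63: electronics → 4.25% → $6.40
Total tax = $23.24 + $0.38 + $6.40 = $30.02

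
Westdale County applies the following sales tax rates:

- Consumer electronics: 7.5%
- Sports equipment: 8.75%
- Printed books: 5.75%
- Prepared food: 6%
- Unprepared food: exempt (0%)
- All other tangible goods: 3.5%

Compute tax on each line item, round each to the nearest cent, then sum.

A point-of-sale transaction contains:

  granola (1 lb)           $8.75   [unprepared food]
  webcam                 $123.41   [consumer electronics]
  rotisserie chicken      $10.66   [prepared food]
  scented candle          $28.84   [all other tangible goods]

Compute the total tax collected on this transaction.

Granola (1 lb) $8.75: unprepared food → 0% → $0.00
Webcam $123.41: consumer electronics → 7.5% → $9.26
Rotisserie chicken $10.66: prepared food → 6% → $0.64
Scented candle $28.84: all other tangible goods → 3.5% → $1.01
Total tax = $9.26 + $0.64 + $1.01 = $10.91

$10.91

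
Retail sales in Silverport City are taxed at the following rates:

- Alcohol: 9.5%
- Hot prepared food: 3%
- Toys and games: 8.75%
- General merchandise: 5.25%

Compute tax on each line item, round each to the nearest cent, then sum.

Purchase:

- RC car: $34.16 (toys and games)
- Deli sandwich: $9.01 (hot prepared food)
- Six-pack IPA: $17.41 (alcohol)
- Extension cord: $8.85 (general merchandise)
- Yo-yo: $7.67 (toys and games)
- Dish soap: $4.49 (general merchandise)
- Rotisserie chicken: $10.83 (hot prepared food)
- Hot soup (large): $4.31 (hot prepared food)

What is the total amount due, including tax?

RC car $34.16: toys and games → 8.75% → $2.99
Deli sandwich $9.01: hot prepared food → 3% → $0.27
Six-pack IPA $17.41: alcohol → 9.5% → $1.65
Extension cord $8.85: general merchandise → 5.25% → $0.46
Yo-yo $7.67: toys and games → 8.75% → $0.67
Dish soap $4.49: general merchandise → 5.25% → $0.24
Rotisserie chicken $10.83: hot prepared food → 3% → $0.32
Hot soup (large) $4.31: hot prepared food → 3% → $0.13
Subtotal = $96.73; tax = $6.73; total due = $103.46

$103.46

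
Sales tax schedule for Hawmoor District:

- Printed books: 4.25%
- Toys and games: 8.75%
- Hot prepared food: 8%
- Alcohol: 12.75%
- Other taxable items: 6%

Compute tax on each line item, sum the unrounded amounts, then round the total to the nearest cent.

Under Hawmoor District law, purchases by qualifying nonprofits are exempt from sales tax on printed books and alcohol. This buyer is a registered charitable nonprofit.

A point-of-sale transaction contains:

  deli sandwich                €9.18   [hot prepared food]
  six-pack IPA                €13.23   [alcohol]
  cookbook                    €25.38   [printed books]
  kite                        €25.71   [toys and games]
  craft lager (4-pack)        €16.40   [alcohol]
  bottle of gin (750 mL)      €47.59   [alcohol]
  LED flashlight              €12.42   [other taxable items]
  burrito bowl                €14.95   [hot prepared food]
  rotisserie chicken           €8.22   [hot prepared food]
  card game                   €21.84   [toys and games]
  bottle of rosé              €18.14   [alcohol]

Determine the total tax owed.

Deli sandwich €9.18: hot prepared food → 8% → €0.7344
Six-pack IPA €13.23: alcohol, buyer-exempt → 0% → €0.00
Cookbook €25.38: printed books, buyer-exempt → 0% → €0.00
Kite €25.71: toys and games → 8.75% → €2.249625
Craft lager (4-pack) €16.40: alcohol, buyer-exempt → 0% → €0.00
Bottle of gin (750 mL) €47.59: alcohol, buyer-exempt → 0% → €0.00
LED flashlight €12.42: other taxable items → 6% → €0.7452
Burrito bowl €14.95: hot prepared food → 8% → €1.196
Rotisserie chicken €8.22: hot prepared food → 8% → €0.6576
Card game €21.84: toys and games → 8.75% → €1.911
Bottle of rosé €18.14: alcohol, buyer-exempt → 0% → €0.00
Unrounded tax sum = €7.493825 → €7.49

€7.49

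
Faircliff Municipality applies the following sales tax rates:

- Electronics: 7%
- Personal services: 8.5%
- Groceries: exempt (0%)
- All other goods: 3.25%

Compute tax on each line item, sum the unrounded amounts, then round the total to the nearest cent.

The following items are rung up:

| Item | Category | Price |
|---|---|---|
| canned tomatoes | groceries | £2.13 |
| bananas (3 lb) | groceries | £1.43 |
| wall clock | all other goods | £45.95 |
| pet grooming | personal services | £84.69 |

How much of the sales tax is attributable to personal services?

£7.20

Pet grooming £84.69: personal services → 8.5% → £7.19865
Tax on personal services: unrounded sum = £7.19865 → £7.20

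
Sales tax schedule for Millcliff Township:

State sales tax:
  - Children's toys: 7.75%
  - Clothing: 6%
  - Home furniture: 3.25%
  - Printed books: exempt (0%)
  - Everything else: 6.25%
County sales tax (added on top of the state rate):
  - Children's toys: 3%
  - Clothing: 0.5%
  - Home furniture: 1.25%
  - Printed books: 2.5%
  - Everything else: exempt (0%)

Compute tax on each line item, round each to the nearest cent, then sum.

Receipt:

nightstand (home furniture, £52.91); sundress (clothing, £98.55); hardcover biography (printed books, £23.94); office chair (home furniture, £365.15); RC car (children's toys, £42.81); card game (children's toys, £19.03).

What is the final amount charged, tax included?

Nightstand £52.91: home furniture → 3.25% + 1.25% county = 4.5% → £2.38
Sundress £98.55: clothing → 6% + 0.5% county = 6.5% → £6.41
Hardcover biography £23.94: printed books → 0% + 2.5% county = 2.5% → £0.60
Office chair £365.15: home furniture → 3.25% + 1.25% county = 4.5% → £16.43
RC car £42.81: children's toys → 7.75% + 3% county = 10.75% → £4.60
Card game £19.03: children's toys → 7.75% + 3% county = 10.75% → £2.05
Subtotal = £602.39; tax = £32.47; total due = £634.86

£634.86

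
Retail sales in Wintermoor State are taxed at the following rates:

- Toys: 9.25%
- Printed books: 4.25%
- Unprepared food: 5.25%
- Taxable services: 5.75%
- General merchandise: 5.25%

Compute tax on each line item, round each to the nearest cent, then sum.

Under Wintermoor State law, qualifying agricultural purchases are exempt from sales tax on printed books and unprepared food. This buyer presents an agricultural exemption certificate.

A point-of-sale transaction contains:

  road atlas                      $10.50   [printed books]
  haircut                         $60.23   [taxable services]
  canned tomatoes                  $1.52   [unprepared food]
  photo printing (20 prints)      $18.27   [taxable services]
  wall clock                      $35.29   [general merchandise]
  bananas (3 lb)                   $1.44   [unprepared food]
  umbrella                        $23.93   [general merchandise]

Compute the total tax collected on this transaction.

Road atlas $10.50: printed books, buyer-exempt → 0% → $0.00
Haircut $60.23: taxable services → 5.75% → $3.46
Canned tomatoes $1.52: unprepared food, buyer-exempt → 0% → $0.00
Photo printing (20 prints) $18.27: taxable services → 5.75% → $1.05
Wall clock $35.29: general merchandise → 5.25% → $1.85
Bananas (3 lb) $1.44: unprepared food, buyer-exempt → 0% → $0.00
Umbrella $23.93: general merchandise → 5.25% → $1.26
Total tax = $3.46 + $1.05 + $1.85 + $1.26 = $7.62

$7.62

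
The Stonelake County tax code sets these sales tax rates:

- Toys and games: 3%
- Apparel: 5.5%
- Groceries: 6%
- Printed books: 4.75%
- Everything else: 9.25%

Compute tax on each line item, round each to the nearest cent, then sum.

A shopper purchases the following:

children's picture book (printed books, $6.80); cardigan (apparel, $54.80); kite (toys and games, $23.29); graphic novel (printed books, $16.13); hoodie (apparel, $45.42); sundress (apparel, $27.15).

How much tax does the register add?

$8.79

Children's picture book $6.80: printed books → 4.75% → $0.32
Cardigan $54.80: apparel → 5.5% → $3.01
Kite $23.29: toys and games → 3% → $0.70
Graphic novel $16.13: printed books → 4.75% → $0.77
Hoodie $45.42: apparel → 5.5% → $2.50
Sundress $27.15: apparel → 5.5% → $1.49
Total tax = $0.32 + $3.01 + $0.70 + $0.77 + $2.50 + $1.49 = $8.79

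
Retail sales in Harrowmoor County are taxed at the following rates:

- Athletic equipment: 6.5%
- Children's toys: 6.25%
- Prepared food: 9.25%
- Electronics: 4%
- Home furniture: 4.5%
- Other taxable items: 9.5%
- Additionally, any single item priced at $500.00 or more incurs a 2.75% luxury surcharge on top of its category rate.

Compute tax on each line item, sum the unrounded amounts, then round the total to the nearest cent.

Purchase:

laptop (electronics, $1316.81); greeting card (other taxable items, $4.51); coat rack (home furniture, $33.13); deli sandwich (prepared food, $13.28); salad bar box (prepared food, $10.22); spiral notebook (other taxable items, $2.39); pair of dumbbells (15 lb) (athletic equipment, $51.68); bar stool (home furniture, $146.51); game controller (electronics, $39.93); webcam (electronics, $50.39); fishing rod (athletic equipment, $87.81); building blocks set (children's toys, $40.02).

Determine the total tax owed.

$114.98

Laptop $1316.81: electronics → 4% + 2.75% surcharge = 6.75% → $88.884675
Greeting card $4.51: other taxable items → 9.5% → $0.42845
Coat rack $33.13: home furniture → 4.5% → $1.49085
Deli sandwich $13.28: prepared food → 9.25% → $1.2284
Salad bar box $10.22: prepared food → 9.25% → $0.94535
Spiral notebook $2.39: other taxable items → 9.5% → $0.22705
Pair of dumbbells (15 lb) $51.68: athletic equipment → 6.5% → $3.3592
Bar stool $146.51: home furniture → 4.5% → $6.59295
Game controller $39.93: electronics → 4% → $1.5972
Webcam $50.39: electronics → 4% → $2.0156
Fishing rod $87.81: athletic equipment → 6.5% → $5.70765
Building blocks set $40.02: children's toys → 6.25% → $2.50125
Unrounded tax sum = $114.978625 → $114.98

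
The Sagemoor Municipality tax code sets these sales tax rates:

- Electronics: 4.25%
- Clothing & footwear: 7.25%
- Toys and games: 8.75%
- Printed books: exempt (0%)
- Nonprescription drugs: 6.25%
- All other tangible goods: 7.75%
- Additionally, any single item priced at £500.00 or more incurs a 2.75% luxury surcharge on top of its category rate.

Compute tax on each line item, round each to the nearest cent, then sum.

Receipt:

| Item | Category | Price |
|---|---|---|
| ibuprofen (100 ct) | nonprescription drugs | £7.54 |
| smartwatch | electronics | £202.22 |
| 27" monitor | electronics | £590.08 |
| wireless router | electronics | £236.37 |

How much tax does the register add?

£60.42

Ibuprofen (100 ct) £7.54: nonprescription drugs → 6.25% → £0.47
Smartwatch £202.22: electronics → 4.25% → £8.59
27" monitor £590.08: electronics → 4.25% + 2.75% surcharge = 7% → £41.31
Wireless router £236.37: electronics → 4.25% → £10.05
Total tax = £0.47 + £8.59 + £41.31 + £10.05 = £60.42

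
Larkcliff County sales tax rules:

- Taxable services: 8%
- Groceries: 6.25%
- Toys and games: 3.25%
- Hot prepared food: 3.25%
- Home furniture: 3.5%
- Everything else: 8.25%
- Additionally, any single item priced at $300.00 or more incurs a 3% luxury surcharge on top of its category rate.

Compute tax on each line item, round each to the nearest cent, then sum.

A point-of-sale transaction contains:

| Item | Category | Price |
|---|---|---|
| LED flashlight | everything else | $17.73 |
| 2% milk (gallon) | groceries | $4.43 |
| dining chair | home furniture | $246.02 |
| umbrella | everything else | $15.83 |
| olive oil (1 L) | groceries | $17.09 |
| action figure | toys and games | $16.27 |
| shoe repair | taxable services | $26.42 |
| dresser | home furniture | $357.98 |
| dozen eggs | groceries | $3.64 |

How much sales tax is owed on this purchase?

LED flashlight $17.73: everything else → 8.25% → $1.46
2% milk (gallon) $4.43: groceries → 6.25% → $0.28
Dining chair $246.02: home furniture → 3.5% → $8.61
Umbrella $15.83: everything else → 8.25% → $1.31
Olive oil (1 L) $17.09: groceries → 6.25% → $1.07
Action figure $16.27: toys and games → 3.25% → $0.53
Shoe repair $26.42: taxable services → 8% → $2.11
Dresser $357.98: home furniture → 3.5% + 3% surcharge = 6.5% → $23.27
Dozen eggs $3.64: groceries → 6.25% → $0.23
Total tax = $1.46 + $0.28 + $8.61 + $1.31 + $1.07 + $0.53 + $2.11 + $23.27 + $0.23 = $38.87

$38.87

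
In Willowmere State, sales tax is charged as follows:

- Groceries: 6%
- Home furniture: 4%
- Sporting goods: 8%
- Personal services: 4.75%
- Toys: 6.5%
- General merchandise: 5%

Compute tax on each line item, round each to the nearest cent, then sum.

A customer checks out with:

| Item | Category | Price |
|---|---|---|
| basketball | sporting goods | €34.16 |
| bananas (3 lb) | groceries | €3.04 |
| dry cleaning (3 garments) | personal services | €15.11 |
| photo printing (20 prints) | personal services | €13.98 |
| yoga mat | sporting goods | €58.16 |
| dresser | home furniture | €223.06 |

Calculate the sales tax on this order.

Basketball €34.16: sporting goods → 8% → €2.73
Bananas (3 lb) €3.04: groceries → 6% → €0.18
Dry cleaning (3 garments) €15.11: personal services → 4.75% → €0.72
Photo printing (20 prints) €13.98: personal services → 4.75% → €0.66
Yoga mat €58.16: sporting goods → 8% → €4.65
Dresser €223.06: home furniture → 4% → €8.92
Total tax = €2.73 + €0.18 + €0.72 + €0.66 + €4.65 + €8.92 = €17.86

€17.86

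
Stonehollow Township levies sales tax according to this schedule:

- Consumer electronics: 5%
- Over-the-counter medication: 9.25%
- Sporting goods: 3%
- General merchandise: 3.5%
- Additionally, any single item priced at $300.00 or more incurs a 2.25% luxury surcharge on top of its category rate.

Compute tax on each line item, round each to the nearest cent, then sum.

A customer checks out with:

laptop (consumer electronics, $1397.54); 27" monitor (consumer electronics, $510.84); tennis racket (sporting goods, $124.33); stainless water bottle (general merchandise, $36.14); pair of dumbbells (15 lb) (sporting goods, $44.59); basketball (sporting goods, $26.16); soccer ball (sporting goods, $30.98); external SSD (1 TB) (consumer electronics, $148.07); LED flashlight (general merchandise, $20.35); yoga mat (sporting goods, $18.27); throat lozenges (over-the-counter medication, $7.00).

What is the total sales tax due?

$155.71

Laptop $1397.54: consumer electronics → 5% + 2.25% surcharge = 7.25% → $101.32
27" monitor $510.84: consumer electronics → 5% + 2.25% surcharge = 7.25% → $37.04
Tennis racket $124.33: sporting goods → 3% → $3.73
Stainless water bottle $36.14: general merchandise → 3.5% → $1.26
Pair of dumbbells (15 lb) $44.59: sporting goods → 3% → $1.34
Basketball $26.16: sporting goods → 3% → $0.78
Soccer ball $30.98: sporting goods → 3% → $0.93
External SSD (1 TB) $148.07: consumer electronics → 5% → $7.40
LED flashlight $20.35: general merchandise → 3.5% → $0.71
Yoga mat $18.27: sporting goods → 3% → $0.55
Throat lozenges $7.00: over-the-counter medication → 9.25% → $0.65
Total tax = $101.32 + $37.04 + $3.73 + $1.26 + $1.34 + $0.78 + $0.93 + $7.40 + $0.71 + $0.55 + $0.65 = $155.71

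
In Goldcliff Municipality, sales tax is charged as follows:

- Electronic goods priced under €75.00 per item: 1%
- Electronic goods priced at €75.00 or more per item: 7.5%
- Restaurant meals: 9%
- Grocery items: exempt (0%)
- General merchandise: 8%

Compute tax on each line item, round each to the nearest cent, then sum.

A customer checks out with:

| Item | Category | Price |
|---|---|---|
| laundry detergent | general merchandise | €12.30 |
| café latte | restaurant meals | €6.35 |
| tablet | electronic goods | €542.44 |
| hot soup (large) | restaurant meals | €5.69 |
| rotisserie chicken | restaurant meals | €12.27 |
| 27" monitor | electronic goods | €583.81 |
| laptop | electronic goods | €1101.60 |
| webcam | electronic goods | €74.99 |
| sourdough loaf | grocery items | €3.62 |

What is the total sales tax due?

Laundry detergent €12.30: general merchandise → 8% → €0.98
Café latte €6.35: restaurant meals → 9% → €0.57
Tablet €542.44: electronic goods, €75.00 or more → 7.5% → €40.68
Hot soup (large) €5.69: restaurant meals → 9% → €0.51
Rotisserie chicken €12.27: restaurant meals → 9% → €1.10
27" monitor €583.81: electronic goods, €75.00 or more → 7.5% → €43.79
Laptop €1101.60: electronic goods, €75.00 or more → 7.5% → €82.62
Webcam €74.99: electronic goods, under €75.00 → 1% → €0.75
Sourdough loaf €3.62: grocery items → 0% → €0.00
Total tax = €0.98 + €0.57 + €40.68 + €0.51 + €1.10 + €43.79 + €82.62 + €0.75 = €171.00

€171.00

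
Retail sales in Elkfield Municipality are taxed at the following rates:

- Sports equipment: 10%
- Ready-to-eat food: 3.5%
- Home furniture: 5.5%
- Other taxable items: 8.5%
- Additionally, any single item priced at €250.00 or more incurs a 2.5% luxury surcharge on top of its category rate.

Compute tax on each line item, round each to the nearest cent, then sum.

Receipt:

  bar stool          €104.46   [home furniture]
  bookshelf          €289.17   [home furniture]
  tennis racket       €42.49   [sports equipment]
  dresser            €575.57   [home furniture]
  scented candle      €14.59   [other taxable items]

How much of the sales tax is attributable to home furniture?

Bar stool €104.46: home furniture → 5.5% → €5.75
Bookshelf €289.17: home furniture → 5.5% + 2.5% surcharge = 8% → €23.13
Dresser €575.57: home furniture → 5.5% + 2.5% surcharge = 8% → €46.05
Tax on home furniture = €5.75 + €23.13 + €46.05 = €74.93

€74.93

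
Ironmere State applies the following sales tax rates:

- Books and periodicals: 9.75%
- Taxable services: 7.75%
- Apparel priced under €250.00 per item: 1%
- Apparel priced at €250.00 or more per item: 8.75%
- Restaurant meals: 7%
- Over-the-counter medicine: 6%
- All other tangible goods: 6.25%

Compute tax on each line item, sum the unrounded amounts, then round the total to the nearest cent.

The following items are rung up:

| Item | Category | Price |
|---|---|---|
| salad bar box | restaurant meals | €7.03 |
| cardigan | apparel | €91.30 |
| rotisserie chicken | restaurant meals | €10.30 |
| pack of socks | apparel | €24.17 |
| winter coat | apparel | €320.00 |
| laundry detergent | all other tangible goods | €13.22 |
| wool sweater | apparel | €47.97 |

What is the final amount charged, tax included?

Salad bar box €7.03: restaurant meals → 7% → €0.4921
Cardigan €91.30: apparel, under €250.00 → 1% → €0.913
Rotisserie chicken €10.30: restaurant meals → 7% → €0.721
Pack of socks €24.17: apparel, under €250.00 → 1% → €0.2417
Winter coat €320.00: apparel, €250.00 or more → 8.75% → €28.00
Laundry detergent €13.22: all other tangible goods → 6.25% → €0.82625
Wool sweater €47.97: apparel, under €250.00 → 1% → €0.4797
Subtotal = €513.99; unrounded tax = €31.67375 → €31.67; total due = €545.66

€545.66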